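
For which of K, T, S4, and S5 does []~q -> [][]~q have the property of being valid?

S4-tableau for the negation ~([]~q -> [][]~q):
1. ~([]~q -> [][]~q), w0
2. []~q, w0
3. ~[][]~q, w0
4. ~q, w0
5. ~[]~q, w1
6. ~q, w1
7. q, w2
8. ~q, w2
Accessibility: w0Rw0, w0Rw1, w0Rw2, w1Rw1, w1Rw2, w2Rw2
Branch closes: q and ~q both at w2.
Every branch closes (one shown): valid in S4, hence also in S5 (every theorem of S4 is a theorem of S5).
T-tableau for the negation ~([]~q -> [][]~q):
1. ~([]~q -> [][]~q), w0
2. []~q, w0
3. ~[][]~q, w0
4. ~q, w0
5. ~[]~q, w1
6. ~q, w1
7. q, w2
Accessibility: w0Rw0, w0Rw1, w1Rw1, w1Rw2, w2Rw2
Complete open branch: countermodel on a T-frame, so not valid in T, nor in K (the same frame is also a K-frame).

S4, S5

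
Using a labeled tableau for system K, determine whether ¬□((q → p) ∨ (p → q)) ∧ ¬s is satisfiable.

1. ¬□((q → p) ∨ (p → q)) ∧ ¬s, u
2. ¬□((q → p) ∨ (p → q)), u   [∧-rule on 1]
3. ¬s, u   [∧-rule on 1]
4. ¬((q → p) ∨ (p → q)), v   [¬□-rule on 2: fresh world v, uRv]
5. ¬(q → p), v   [¬∨-rule on 4]
6. ¬(p → q), v   [¬∨-rule on 4]
7. q, v   [¬→-rule on 5]
8. ¬p, v   [¬→-rule on 5]
9. p, v   [¬→-rule on 6]
10. ¬q, v   [¬→-rule on 6]
Accessibility: uRv
Branch closes: p and ¬p both at v.
(One branch shown.) All branches close.

Unsatisfiable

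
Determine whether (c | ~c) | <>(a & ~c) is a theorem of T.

Valid in T

Tableau for the negation ~((c | ~c) | <>(a & ~c)):
1. ~((c | ~c) | <>(a & ~c)), 0
2. ~(c | ~c), 0   [~|-rule on 1]
3. ~<>(a & ~c), 0   [~|-rule on 1]
4. ~c, 0   [~|-rule on 2]
5. c, 0   [~|-rule on 2]
Accessibility: 0R0
Branch closes: c and ~c both at 0.
All branches of the negation close; one closing branch shown above.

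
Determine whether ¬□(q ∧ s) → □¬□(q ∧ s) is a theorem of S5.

Tableau for the negation ¬(¬□(q ∧ s) → □¬□(q ∧ s)):
1. ¬(¬□(q ∧ s) → □¬□(q ∧ s)), u
2. ¬□(q ∧ s), u
3. ¬□¬□(q ∧ s), u
4. ¬(q ∧ s), v
5. ¬s, v
6. □(q ∧ s), w
7. q ∧ s, u
8. q, u
9. s, u
10. q ∧ s, v
11. q, v
12. s, v
Accessibility: uRu, uRv, uRw, vRu, vRv, vRw, wRu, wRv, wRw
Branch closes: s and ¬s both at v.
Every branch of the negation's tableau closes; the branch above is one of them.

Valid in S5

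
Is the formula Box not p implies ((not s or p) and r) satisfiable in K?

1. Box not p implies ((not s or p) and r), 0
2. (not s or p) and r, 0
3. not s or p, 0
4. r, 0
5. p, 0

Yes, satisfiable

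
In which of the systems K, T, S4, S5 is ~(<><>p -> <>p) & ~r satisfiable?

K, T

S4-tableau for the formula:
1. ~(<><>p -> <>p) & ~r, w0
2. ~(<><>p -> <>p), w0
3. ~r, w0
4. <><>p, w0
5. ~<>p, w0
6. ~p, w0
7. <>p, w1
8. ~p, w1
9. p, w2
10. ~p, w2
Accessibility: w0Rw0, w0Rw1, w0Rw2, w1Rw1, w1Rw2, w2Rw2
Branch closes: p and ~p both at w2.
Every branch closes (one shown): unsatisfiable in S4, hence also in S5 (every S5-frame is an S4-frame).
T-tableau for the formula:
1. ~(<><>p -> <>p) & ~r, w0
2. ~(<><>p -> <>p), w0
3. ~r, w0
4. <><>p, w0
5. ~<>p, w0
6. ~p, w0
7. <>p, w1
8. ~p, w1
9. p, w2
Accessibility: w0Rw0, w0Rw1, w1Rw1, w1Rw2, w2Rw2
Complete open branch: satisfiable in T, hence also in K (this T-model is also a K-model).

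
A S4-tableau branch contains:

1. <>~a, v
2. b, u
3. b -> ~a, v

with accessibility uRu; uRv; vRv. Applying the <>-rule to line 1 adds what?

a fresh world w with vRw, and ~a at w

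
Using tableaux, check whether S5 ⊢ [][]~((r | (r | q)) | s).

Tableau for the negation ~[][]~((r | (r | q)) | s):
1. ~[][]~((r | (r | q)) | s), u
2. ~[]~((r | (r | q)) | s), v
3. (r | (r | q)) | s, w
4. s, w
Accessibility: uRu, uRv, uRw, vRu, vRv, vRw, wRu, wRv, wRw
The negation has an open branch (countermodel exists).

Invalid (countermodel exists)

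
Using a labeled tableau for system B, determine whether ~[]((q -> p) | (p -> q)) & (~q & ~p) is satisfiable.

Unsatisfiable (every branch closes)

1. ~[]((q -> p) | (p -> q)) & (~q & ~p), w0
2. ~[]((q -> p) | (p -> q)), w0   [&-rule on 1]
3. ~q & ~p, w0   [&-rule on 1]
4. ~q, w0   [&-rule on 3]
5. ~p, w0   [&-rule on 3]
6. ~((q -> p) | (p -> q)), w1   [~[]-rule on 2: fresh world w1, w0Rw1]
7. ~(q -> p), w1   [~|-rule on 6]
8. ~(p -> q), w1   [~|-rule on 6]
9. q, w1   [~->-rule on 7]
10. ~p, w1   [~->-rule on 7]
11. p, w1   [~->-rule on 8]
12. ~q, w1   [~->-rule on 8]
Accessibility: w0Rw0, w0Rw1, w1Rw0, w1Rw1
Branch closes: p and ~p both at w1.
All branches of the tableau close; one closing branch shown above.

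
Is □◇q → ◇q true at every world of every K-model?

Invalid (countermodel exists)

Tableau for the negation ¬(□◇q → ◇q):
1. ¬(□◇q → ◇q), w0
2. □◇q, w0   [¬→-rule on 1]
3. ¬◇q, w0   [¬→-rule on 1]
The negation has an open branch (countermodel exists).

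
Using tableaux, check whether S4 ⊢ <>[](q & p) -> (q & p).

Tableau for the negation ~(<>[](q & p) -> (q & p)):
1. ~(<>[](q & p) -> (q & p)), w0
2. <>[](q & p), w0   [~->-rule on 1]
3. ~(q & p), w0   [~->-rule on 1]
4. ~p, w0   [~&-rule on 3 (branches; this branch)]
5. [](q & p), w1   [<>-rule on 2: fresh world w1, w0Rw1]
6. q & p, w1   [[]-rule on 5 via w1Rw1]
7. q, w1   [&-rule on 6]
8. p, w1   [&-rule on 6]
Accessibility: w0Rw0, w0Rw1, w1Rw1
The negation has an open branch (countermodel exists).

Not valid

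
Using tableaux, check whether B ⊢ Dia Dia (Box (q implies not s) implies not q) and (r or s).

Invalid (countermodel exists)

Tableau for the negation not (Dia Dia (Box (q implies not s) implies not q) and (r or s)):
1. not (Dia Dia (Box (q implies not s) implies not q) and (r or s)), w0
2. not (r or s), w0
3. not r, w0
4. not s, w0
Accessibility: w0Rw0
The negation has an open branch (countermodel exists).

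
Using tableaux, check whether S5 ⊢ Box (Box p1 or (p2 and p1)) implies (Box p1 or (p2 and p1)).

Valid

Tableau for the negation not (Box (Box p1 or (p2 and p1)) implies (Box p1 or (p2 and p1))):
1. not (Box (Box p1 or (p2 and p1)) implies (Box p1 or (p2 and p1))), w0
2. Box (Box p1 or (p2 and p1)), w0   [neg-implies-rule on 1]
3. not (Box p1 or (p2 and p1)), w0   [neg-implies-rule on 1]
4. not Box p1, w0   [neg-or-rule on 3]
5. not (p2 and p1), w0   [neg-or-rule on 3]
6. Box p1 or (p2 and p1), w0   [Box-rule on 2 via w0Rw0]
7. not p2, w0   [neg-and-rule on 5 (branches; this branch)]
8. Box p1, w0   [or-rule on 6 (branches; this branch)]
9. p1, w0   [Box-rule on 8 via w0Rw0]
10. not p1, w1   [neg-Box-rule on 4: fresh world w1, w0Rw1]
11. Box p1 or (p2 and p1), w1   [Box-rule on 2 via w0Rw1]
12. p1, w1   [Box-rule on 8 via w0Rw1]
Accessibility: w0Rw0, w0Rw1, w1Rw0, w1Rw1
Branch closes: p1 and not p1 both at w1.
All branches of the negation close; one closing branch shown above.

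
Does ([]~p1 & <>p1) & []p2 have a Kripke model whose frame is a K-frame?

Unsatisfiable

1. ([]~p1 & <>p1) & []p2, w0
2. []~p1 & <>p1, w0
3. []p2, w0
4. []~p1, w0
5. <>p1, w0
6. p1, w1
7. p2, w1
8. ~p1, w1
Accessibility: w0Rw1
Branch closes: p1 and ~p1 both at w1.
Every branch closes; the branch above is one of them.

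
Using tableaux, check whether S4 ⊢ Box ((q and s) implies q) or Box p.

Tableau for the negation not (Box ((q and s) implies q) or Box p):
1. not (Box ((q and s) implies q) or Box p), 0
2. not Box ((q and s) implies q), 0   [neg-or-rule on 1]
3. not Box p, 0   [neg-or-rule on 1]
4. not ((q and s) implies q), 1   [neg-Box-rule on 2: fresh world 1, 0R1]
5. q and s, 1   [neg-implies-rule on 4]
6. not q, 1   [neg-implies-rule on 4]
7. q, 1   [and-rule on 5]
8. s, 1   [and-rule on 5]
Accessibility: 0R0, 0R1, 1R1
Branch closes: q and not q both at 1.
All branches of the negation close; one closing branch shown above.

Yes, valid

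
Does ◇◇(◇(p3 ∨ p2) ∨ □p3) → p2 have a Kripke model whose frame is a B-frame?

1. ◇◇(◇(p3 ∨ p2) ∨ □p3) → p2, u
2. p2, u   [→-rule on 1 (branches; this branch)]
Accessibility: uRu

Satisfiable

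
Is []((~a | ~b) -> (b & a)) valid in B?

Tableau for the negation ~[]((~a | ~b) -> (b & a)):
1. ~[]((~a | ~b) -> (b & a)), w0
2. ~((~a | ~b) -> (b & a)), w1
3. ~a | ~b, w1
4. ~(b & a), w1
5. ~b, w1
6. ~a, w1
Accessibility: w0Rw0, w0Rw1, w1Rw0, w1Rw1
The negation has an open branch (countermodel exists).

Not valid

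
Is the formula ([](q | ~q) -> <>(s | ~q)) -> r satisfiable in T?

1. ([](q | ~q) -> <>(s | ~q)) -> r, w0
2. r, w0
Accessibility: w0Rw0

Yes, satisfiable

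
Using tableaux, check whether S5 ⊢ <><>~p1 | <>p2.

Not valid

Tableau for the negation ~(<><>~p1 | <>p2):
1. ~(<><>~p1 | <>p2), 0
2. ~<><>~p1, 0   [~|-rule on 1]
3. ~<>p2, 0   [~|-rule on 1]
4. ~<>~p1, 0   [~<>-rule on 2 via 0R0]
5. ~p2, 0   [~<>-rule on 3 via 0R0]
6. p1, 0   [~<>-rule on 4 via 0R0]
Accessibility: 0R0
The negation has an open branch (countermodel exists).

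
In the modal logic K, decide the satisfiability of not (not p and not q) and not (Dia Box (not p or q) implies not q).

Satisfiable

1. not (not p and not q) and not (Dia Box (not p or q) implies not q), 0
2. not (not p and not q), 0
3. not (Dia Box (not p or q) implies not q), 0
4. Dia Box (not p or q), 0
5. q, 0
6. Box (not p or q), 1
Accessibility: 0R1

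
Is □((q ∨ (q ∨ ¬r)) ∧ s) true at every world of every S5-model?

Tableau for the negation ¬□((q ∨ (q ∨ ¬r)) ∧ s):
1. ¬□((q ∨ (q ∨ ¬r)) ∧ s), 0
2. ¬((q ∨ (q ∨ ¬r)) ∧ s), 1
3. ¬s, 1
Accessibility: 0R0, 0R1, 1R0, 1R1
The negation has an open branch (countermodel exists).

No, not valid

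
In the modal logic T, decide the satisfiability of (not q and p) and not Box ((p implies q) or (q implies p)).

Unsatisfiable (every branch closes)

1. (not q and p) and not Box ((p implies q) or (q implies p)), 0
2. not q and p, 0
3. not Box ((p implies q) or (q implies p)), 0
4. not q, 0
5. p, 0
6. not ((p implies q) or (q implies p)), 1
7. not (p implies q), 1
8. not (q implies p), 1
9. p, 1
10. not q, 1
11. q, 1
12. not p, 1
Accessibility: 0R0, 0R1, 1R1
Branch closes: q and not q both at 1.
Every branch closes; the branch above is one of them.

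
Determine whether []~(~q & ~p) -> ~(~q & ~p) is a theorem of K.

Invalid (countermodel exists)

Tableau for the negation ~([]~(~q & ~p) -> ~(~q & ~p)):
1. ~([]~(~q & ~p) -> ~(~q & ~p)), 0
2. []~(~q & ~p), 0   [~->-rule on 1]
3. ~q & ~p, 0   [~->-rule on 1]
4. ~q, 0   [&-rule on 3]
5. ~p, 0   [&-rule on 3]
The negation has an open branch (countermodel exists).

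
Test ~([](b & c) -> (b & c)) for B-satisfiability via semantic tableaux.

No, unsatisfiable

1. ~([](b & c) -> (b & c)), 0
2. [](b & c), 0
3. ~(b & c), 0
4. b & c, 0
5. b, 0
6. c, 0
7. ~c, 0
Accessibility: 0R0
Branch closes: c and ~c both at 0.
(One branch shown.) All branches close.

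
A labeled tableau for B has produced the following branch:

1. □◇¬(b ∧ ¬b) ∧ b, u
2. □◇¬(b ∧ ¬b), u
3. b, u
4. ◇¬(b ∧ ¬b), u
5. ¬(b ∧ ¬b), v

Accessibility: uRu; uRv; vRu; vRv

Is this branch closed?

Open

There is no literal clash: for every atom and world, at most one sign appears.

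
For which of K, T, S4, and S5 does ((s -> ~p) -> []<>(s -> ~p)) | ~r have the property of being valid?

S5

S5-tableau for the negation ~(((s -> ~p) -> []<>(s -> ~p)) | ~r):
1. ~(((s -> ~p) -> []<>(s -> ~p)) | ~r), 0
2. ~((s -> ~p) -> []<>(s -> ~p)), 0
3. r, 0
4. s -> ~p, 0
5. ~[]<>(s -> ~p), 0
6. ~p, 0
7. ~<>(s -> ~p), 1
8. ~(s -> ~p), 0
9. s, 0
10. p, 0
Accessibility: 0R0, 0R1, 1R0, 1R1
Branch closes: p and ~p both at 0.
Every branch closes (one shown): valid in S5.
S4-tableau for the negation ~(((s -> ~p) -> []<>(s -> ~p)) | ~r):
1. ~(((s -> ~p) -> []<>(s -> ~p)) | ~r), 0
2. ~((s -> ~p) -> []<>(s -> ~p)), 0
3. r, 0
4. s -> ~p, 0
5. ~[]<>(s -> ~p), 0
6. ~p, 0
7. ~<>(s -> ~p), 1
8. ~(s -> ~p), 1
9. s, 1
10. p, 1
Accessibility: 0R0, 0R1, 1R1
Complete open branch: countermodel on an S4-frame, so not valid in S4, nor in K, T (the same frame is also a K-frame and a T-frame).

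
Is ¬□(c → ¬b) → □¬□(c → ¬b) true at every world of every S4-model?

Invalid (countermodel exists)

Tableau for the negation ¬(¬□(c → ¬b) → □¬□(c → ¬b)):
1. ¬(¬□(c → ¬b) → □¬□(c → ¬b)), u
2. ¬□(c → ¬b), u
3. ¬□¬□(c → ¬b), u
4. ¬(c → ¬b), v
5. c, v
6. b, v
7. □(c → ¬b), w
8. c → ¬b, w
9. ¬b, w
Accessibility: uRu, uRv, uRw, vRv, wRw
The negation has an open branch (countermodel exists).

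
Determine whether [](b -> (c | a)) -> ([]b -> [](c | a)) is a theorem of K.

Yes, valid

Tableau for the negation ~([](b -> (c | a)) -> ([]b -> [](c | a))):
1. ~([](b -> (c | a)) -> ([]b -> [](c | a))), 0
2. [](b -> (c | a)), 0   [~->-rule on 1]
3. ~([]b -> [](c | a)), 0   [~->-rule on 1]
4. []b, 0   [~->-rule on 3]
5. ~[](c | a), 0   [~->-rule on 3]
6. ~(c | a), 1   [~[]-rule on 5: fresh world 1, 0R1]
7. ~c, 1   [~|-rule on 6]
8. ~a, 1   [~|-rule on 6]
9. b -> (c | a), 1   [[]-rule on 2 via 0R1]
10. b, 1   [[]-rule on 4 via 0R1]
11. c | a, 1   [->-rule on 9 (branches; this branch)]
12. a, 1   [|-rule on 11 (branches; this branch)]
Accessibility: 0R1
Branch closes: a and ~a both at 1.
Every branch of the negation's tableau closes; the branch above is one of them.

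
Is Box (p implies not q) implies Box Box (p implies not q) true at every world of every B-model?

Tableau for the negation not (Box (p implies not q) implies Box Box (p implies not q)):
1. not (Box (p implies not q) implies Box Box (p implies not q)), u
2. Box (p implies not q), u
3. not Box Box (p implies not q), u
4. p implies not q, u
5. not q, u
6. not Box (p implies not q), v
7. p implies not q, v
8. not q, v
9. not (p implies not q), w
10. p, w
11. q, w
Accessibility: uRu, uRv, vRu, vRv, vRw, wRv, wRw
The negation has an open branch (countermodel exists).

Invalid (countermodel exists)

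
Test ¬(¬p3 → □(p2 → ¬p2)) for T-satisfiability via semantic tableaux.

Yes, satisfiable

1. ¬(¬p3 → □(p2 → ¬p2)), 0
2. ¬p3, 0   [¬→-rule on 1]
3. ¬□(p2 → ¬p2), 0   [¬→-rule on 1]
4. ¬(p2 → ¬p2), 1   [¬□-rule on 3: fresh world 1, 0R1]
5. p2, 1   [¬→-rule on 4]
Accessibility: 0R0, 0R1, 1R1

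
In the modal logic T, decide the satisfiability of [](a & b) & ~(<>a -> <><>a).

1. [](a & b) & ~(<>a -> <><>a), u
2. [](a & b), u   [&-rule on 1]
3. ~(<>a -> <><>a), u   [&-rule on 1]
4. <>a, u   [~->-rule on 3]
5. ~<><>a, u   [~->-rule on 3]
6. a & b, u   [[]-rule on 2 via uRu]
7. a, u   [&-rule on 6]
8. b, u   [&-rule on 6]
9. ~<>a, u   [~<>-rule on 5 via uRu]
10. ~a, u   [~<>-rule on 9 via uRu]
Accessibility: uRu
Branch closes: a and ~a both at u.
(One branch shown.) All branches close.

Unsatisfiable (every branch closes)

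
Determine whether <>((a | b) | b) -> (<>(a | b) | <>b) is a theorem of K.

Yes, valid

Tableau for the negation ~(<>((a | b) | b) -> (<>(a | b) | <>b)):
1. ~(<>((a | b) | b) -> (<>(a | b) | <>b)), w0
2. <>((a | b) | b), w0
3. ~(<>(a | b) | <>b), w0
4. ~<>(a | b), w0
5. ~<>b, w0
6. (a | b) | b, w1
7. ~(a | b), w1
8. ~a, w1
9. ~b, w1
10. a | b, w1
11. b, w1
Accessibility: w0Rw1
Branch closes: b and ~b both at w1.
All branches of the negation close; one closing branch shown above.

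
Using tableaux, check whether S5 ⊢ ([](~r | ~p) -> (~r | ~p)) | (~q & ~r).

Valid in S5

Tableau for the negation ~(([](~r | ~p) -> (~r | ~p)) | (~q & ~r)):
1. ~(([](~r | ~p) -> (~r | ~p)) | (~q & ~r)), u
2. ~([](~r | ~p) -> (~r | ~p)), u
3. ~(~q & ~r), u
4. [](~r | ~p), u
5. ~(~r | ~p), u
6. r, u
7. p, u
8. ~r | ~p, u
9. ~p, u
Accessibility: uRu
Branch closes: p and ~p both at u.
Every branch of the negation's tableau closes; the branch above is one of them.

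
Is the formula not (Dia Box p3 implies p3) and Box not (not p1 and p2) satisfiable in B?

1. not (Dia Box p3 implies p3) and Box not (not p1 and p2), w0
2. not (Dia Box p3 implies p3), w0
3. Box not (not p1 and p2), w0
4. Dia Box p3, w0
5. not p3, w0
6. not (not p1 and p2), w0
7. not p2, w0
8. Box p3, w1
9. not (not p1 and p2), w1
10. p3, w0
Accessibility: w0Rw0, w0Rw1, w1Rw0, w1Rw1
Branch closes: p3 and not p3 both at w0.
(One branch shown.) All branches close.

Unsatisfiable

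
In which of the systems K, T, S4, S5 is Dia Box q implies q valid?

S5-tableau for the negation not (Dia Box q implies q):
1. not (Dia Box q implies q), w0
2. Dia Box q, w0
3. not q, w0
4. Box q, w1
5. q, w0
Accessibility: w0Rw0, w0Rw1, w1Rw0, w1Rw1
Branch closes: q and not q both at w0.
Every branch closes (one shown): valid in S5.
S4-tableau for the negation not (Dia Box q implies q):
1. not (Dia Box q implies q), w0
2. Dia Box q, w0
3. not q, w0
4. Box q, w1
5. q, w1
Accessibility: w0Rw0, w0Rw1, w1Rw1
Complete open branch: countermodel on an S4-frame, so not valid in S4, nor in K, T (the same frame is also a K-frame and a T-frame).

S5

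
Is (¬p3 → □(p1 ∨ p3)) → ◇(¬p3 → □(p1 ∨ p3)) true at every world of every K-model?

Not valid

Tableau for the negation ¬((¬p3 → □(p1 ∨ p3)) → ◇(¬p3 → □(p1 ∨ p3))):
1. ¬((¬p3 → □(p1 ∨ p3)) → ◇(¬p3 → □(p1 ∨ p3))), u
2. ¬p3 → □(p1 ∨ p3), u
3. ¬◇(¬p3 → □(p1 ∨ p3)), u
4. □(p1 ∨ p3), u
The negation has an open branch (countermodel exists).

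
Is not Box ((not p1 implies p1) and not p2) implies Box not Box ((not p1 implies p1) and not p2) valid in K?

Invalid (countermodel exists)

Tableau for the negation not (not Box ((not p1 implies p1) and not p2) implies Box not Box ((not p1 implies p1) and not p2)):
1. not (not Box ((not p1 implies p1) and not p2) implies Box not Box ((not p1 implies p1) and not p2)), u
2. not Box ((not p1 implies p1) and not p2), u
3. not Box not Box ((not p1 implies p1) and not p2), u
4. not ((not p1 implies p1) and not p2), v
5. p2, v
6. Box ((not p1 implies p1) and not p2), w
Accessibility: uRv, uRw
The negation has an open branch (countermodel exists).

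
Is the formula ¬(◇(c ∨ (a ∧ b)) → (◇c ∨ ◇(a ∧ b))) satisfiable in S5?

1. ¬(◇(c ∨ (a ∧ b)) → (◇c ∨ ◇(a ∧ b))), u
2. ◇(c ∨ (a ∧ b)), u   [¬→-rule on 1]
3. ¬(◇c ∨ ◇(a ∧ b)), u   [¬→-rule on 1]
4. ¬◇c, u   [¬∨-rule on 3]
5. ¬◇(a ∧ b), u   [¬∨-rule on 3]
6. ¬c, u   [¬◇-rule on 4 via uRu]
7. ¬(a ∧ b), u   [¬◇-rule on 5 via uRu]
8. ¬b, u   [¬∧-rule on 7 (branches; this branch)]
9. c ∨ (a ∧ b), v   [◇-rule on 2: fresh world v, uRv]
10. ¬c, v   [¬◇-rule on 4 via uRv]
11. ¬(a ∧ b), v   [¬◇-rule on 5 via uRv]
12. a ∧ b, v   [∨-rule on 9 (branches; this branch)]
13. a, v   [∧-rule on 12]
14. b, v   [∧-rule on 12]
15. ¬b, v   [¬∧-rule on 11 (branches; this branch)]
Accessibility: uRu, uRv, vRu, vRv
Branch closes: b and ¬b both at v.
(One branch shown.) All branches close.

Unsatisfiable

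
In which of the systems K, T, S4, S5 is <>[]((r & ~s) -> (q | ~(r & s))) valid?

T, S4, S5

T-tableau for the negation ~<>[]((r & ~s) -> (q | ~(r & s))):
1. ~<>[]((r & ~s) -> (q | ~(r & s))), w0
2. ~[]((r & ~s) -> (q | ~(r & s))), w0
3. ~((r & ~s) -> (q | ~(r & s))), w1
4. r & ~s, w1
5. ~(q | ~(r & s)), w1
6. r, w1
7. ~s, w1
8. ~q, w1
9. r & s, w1
10. s, w1
Accessibility: w0Rw0, w0Rw1, w1Rw1
Branch closes: s and ~s both at w1.
Every branch closes (one shown): valid in T, hence also in S4, S5 (every theorem of T is a theorem of S4 and S5).
K-tableau for the negation ~<>[]((r & ~s) -> (q | ~(r & s))):
1. ~<>[]((r & ~s) -> (q | ~(r & s))), w0
Complete open branch: countermodel on a K-frame, so not valid in K.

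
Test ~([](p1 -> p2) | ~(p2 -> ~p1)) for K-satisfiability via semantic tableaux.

1. ~([](p1 -> p2) | ~(p2 -> ~p1)), u
2. ~[](p1 -> p2), u   [~|-rule on 1]
3. p2 -> ~p1, u   [~|-rule on 1]
4. ~p1, u   [->-rule on 3 (branches; this branch)]
5. ~(p1 -> p2), v   [~[]-rule on 2: fresh world v, uRv]
6. p1, v   [~->-rule on 5]
7. ~p2, v   [~->-rule on 5]
Accessibility: uRv

Yes, satisfiable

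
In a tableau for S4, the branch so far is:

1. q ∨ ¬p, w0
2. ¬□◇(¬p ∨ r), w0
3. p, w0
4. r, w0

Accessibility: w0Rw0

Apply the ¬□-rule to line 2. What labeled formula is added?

a fresh world w1 with w0Rw1, and ¬◇(¬p ∨ r) at w1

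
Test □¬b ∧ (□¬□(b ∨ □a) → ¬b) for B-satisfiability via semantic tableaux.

Satisfiable (open branch found)

1. □¬b ∧ (□¬□(b ∨ □a) → ¬b), u
2. □¬b, u
3. □¬□(b ∨ □a) → ¬b, u
4. ¬b, u
Accessibility: uRu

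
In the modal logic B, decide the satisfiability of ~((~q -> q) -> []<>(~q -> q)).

No, unsatisfiable

1. ~((~q -> q) -> []<>(~q -> q)), w0
2. ~q -> q, w0   [~->-rule on 1]
3. ~[]<>(~q -> q), w0   [~->-rule on 1]
4. q, w0   [->-rule on 2 (branches; this branch)]
5. ~<>(~q -> q), w1   [~[]-rule on 3: fresh world w1, w0Rw1]
6. ~(~q -> q), w0   [~<>-rule on 5 via w1Rw0]
7. ~q, w0   [~->-rule on 6]
Accessibility: w0Rw0, w0Rw1, w1Rw0, w1Rw1
Branch closes: q and ~q both at w0.
(One branch shown.) All branches close.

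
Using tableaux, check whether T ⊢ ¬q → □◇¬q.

Tableau for the negation ¬(¬q → □◇¬q):
1. ¬(¬q → □◇¬q), 0
2. ¬q, 0   [¬→-rule on 1]
3. ¬□◇¬q, 0   [¬→-rule on 1]
4. ¬◇¬q, 1   [¬□-rule on 3: fresh world 1, 0R1]
5. q, 1   [¬◇-rule on 4 via 1R1]
Accessibility: 0R0, 0R1, 1R1
The negation has an open branch (countermodel exists).

No, not valid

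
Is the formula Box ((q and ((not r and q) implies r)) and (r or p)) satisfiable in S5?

Yes, satisfiable

1. Box ((q and ((not r and q) implies r)) and (r or p)), 0
2. (q and ((not r and q) implies r)) and (r or p), 0
3. q and ((not r and q) implies r), 0
4. r or p, 0
5. q, 0
6. (not r and q) implies r, 0
7. p, 0
8. r, 0
Accessibility: 0R0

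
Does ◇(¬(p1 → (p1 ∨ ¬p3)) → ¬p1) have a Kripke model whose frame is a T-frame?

1. ◇(¬(p1 → (p1 ∨ ¬p3)) → ¬p1), 0
2. ¬(p1 → (p1 ∨ ¬p3)) → ¬p1, 1   [◇-rule on 1: fresh world 1, 0R1]
3. ¬p1, 1   [→-rule on 2 (branches; this branch)]
Accessibility: 0R0, 0R1, 1R1

Yes, satisfiable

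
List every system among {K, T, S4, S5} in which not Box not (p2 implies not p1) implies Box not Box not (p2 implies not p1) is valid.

S4-tableau for the negation not (not Box not (p2 implies not p1) implies Box not Box not (p2 implies not p1)):
1. not (not Box not (p2 implies not p1) implies Box not Box not (p2 implies not p1)), w0
2. not Box not (p2 implies not p1), w0
3. not Box not Box not (p2 implies not p1), w0
4. p2 implies not p1, w1
5. not p1, w1
6. Box not (p2 implies not p1), w2
7. not (p2 implies not p1), w2
8. p2, w2
9. p1, w2
Accessibility: w0Rw0, w0Rw1, w0Rw2, w1Rw1, w2Rw2
Complete open branch: countermodel on an S4-frame, so not valid in S4, nor in K, T (the same frame is also a K-frame and a T-frame).
S5-tableau for the negation not (not Box not (p2 implies not p1) implies Box not Box not (p2 implies not p1)):
1. not (not Box not (p2 implies not p1) implies Box not Box not (p2 implies not p1)), w0
2. not Box not (p2 implies not p1), w0
3. not Box not Box not (p2 implies not p1), w0
4. p2 implies not p1, w1
5. not p1, w1
6. Box not (p2 implies not p1), w2
7. not (p2 implies not p1), w0
8. p2, w0
9. p1, w0
10. not (p2 implies not p1), w1
11. p2, w1
12. p1, w1
Accessibility: w0Rw0, w0Rw1, w0Rw2, w1Rw0, w1Rw1, w1Rw2, w2Rw0, w2Rw1, w2Rw2
Branch closes: p1 and not p1 both at w1.
Every branch closes (one shown): valid in S5.

S5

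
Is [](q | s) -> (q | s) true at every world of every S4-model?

Valid in S4

Tableau for the negation ~([](q | s) -> (q | s)):
1. ~([](q | s) -> (q | s)), w0
2. [](q | s), w0   [~->-rule on 1]
3. ~(q | s), w0   [~->-rule on 1]
4. ~q, w0   [~|-rule on 3]
5. ~s, w0   [~|-rule on 3]
6. q | s, w0   [[]-rule on 2 via w0Rw0]
7. s, w0   [|-rule on 6 (branches; this branch)]
Accessibility: w0Rw0
Branch closes: s and ~s both at w0.
All branches of the negation close; one closing branch shown above.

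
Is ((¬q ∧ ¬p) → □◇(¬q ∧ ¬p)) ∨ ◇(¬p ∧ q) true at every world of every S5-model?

Tableau for the negation ¬(((¬q ∧ ¬p) → □◇(¬q ∧ ¬p)) ∨ ◇(¬p ∧ q)):
1. ¬(((¬q ∧ ¬p) → □◇(¬q ∧ ¬p)) ∨ ◇(¬p ∧ q)), 0
2. ¬((¬q ∧ ¬p) → □◇(¬q ∧ ¬p)), 0   [¬∨-rule on 1]
3. ¬◇(¬p ∧ q), 0   [¬∨-rule on 1]
4. ¬q ∧ ¬p, 0   [¬→-rule on 2]
5. ¬□◇(¬q ∧ ¬p), 0   [¬→-rule on 2]
6. ¬q, 0   [∧-rule on 4]
7. ¬p, 0   [∧-rule on 4]
8. ¬(¬p ∧ q), 0   [¬◇-rule on 3 via 0R0]
9. ¬◇(¬q ∧ ¬p), 1   [¬□-rule on 5: fresh world 1, 0R1]
10. ¬(¬p ∧ q), 1   [¬◇-rule on 3 via 0R1]
11. ¬(¬q ∧ ¬p), 0   [¬◇-rule on 9 via 1R0]
12. ¬(¬q ∧ ¬p), 1   [¬◇-rule on 9 via 1R1]
13. ¬q, 1   [¬∧-rule on 10 (branches; this branch)]
14. p, 0   [¬∧-rule on 11 (branches; this branch)]
Accessibility: 0R0, 0R1, 1R0, 1R1
Branch closes: p and ¬p both at 0.
All branches of the negation close; one closing branch shown above.

Yes, valid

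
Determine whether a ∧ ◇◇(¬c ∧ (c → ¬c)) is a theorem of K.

Tableau for the negation ¬(a ∧ ◇◇(¬c ∧ (c → ¬c))):
1. ¬(a ∧ ◇◇(¬c ∧ (c → ¬c))), 0
2. ¬◇◇(¬c ∧ (c → ¬c)), 0
The negation has an open branch (countermodel exists).

Not valid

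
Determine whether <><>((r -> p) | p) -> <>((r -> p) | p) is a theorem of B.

Tableau for the negation ~(<><>((r -> p) | p) -> <>((r -> p) | p)):
1. ~(<><>((r -> p) | p) -> <>((r -> p) | p)), w0
2. <><>((r -> p) | p), w0
3. ~<>((r -> p) | p), w0
4. ~((r -> p) | p), w0
5. ~(r -> p), w0
6. ~p, w0
7. r, w0
8. <>((r -> p) | p), w1
9. ~((r -> p) | p), w1
10. ~(r -> p), w1
11. ~p, w1
12. r, w1
13. (r -> p) | p, w2
14. p, w2
Accessibility: w0Rw0, w0Rw1, w1Rw0, w1Rw1, w1Rw2, w2Rw1, w2Rw2
The negation has an open branch (countermodel exists).

Invalid (countermodel exists)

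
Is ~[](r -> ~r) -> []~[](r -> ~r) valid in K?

Tableau for the negation ~(~[](r -> ~r) -> []~[](r -> ~r)):
1. ~(~[](r -> ~r) -> []~[](r -> ~r)), 0
2. ~[](r -> ~r), 0   [~->-rule on 1]
3. ~[]~[](r -> ~r), 0   [~->-rule on 1]
4. ~(r -> ~r), 1   [~[]-rule on 2: fresh world 1, 0R1]
5. r, 1   [~->-rule on 4]
6. [](r -> ~r), 2   [~[]-rule on 3: fresh world 2, 0R2]
Accessibility: 0R1, 0R2
The negation has an open branch (countermodel exists).

Not valid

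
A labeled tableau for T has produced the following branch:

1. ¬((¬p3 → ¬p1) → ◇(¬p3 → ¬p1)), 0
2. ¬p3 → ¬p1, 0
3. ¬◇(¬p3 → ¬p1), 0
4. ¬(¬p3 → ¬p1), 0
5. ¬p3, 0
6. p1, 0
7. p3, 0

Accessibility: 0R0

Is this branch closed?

Yes, closed

Both p3 and ¬p3 appear at 0.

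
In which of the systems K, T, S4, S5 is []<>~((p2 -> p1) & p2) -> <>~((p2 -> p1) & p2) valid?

T, S4, S5

K-tableau for the negation ~([]<>~((p2 -> p1) & p2) -> <>~((p2 -> p1) & p2)):
1. ~([]<>~((p2 -> p1) & p2) -> <>~((p2 -> p1) & p2)), 0
2. []<>~((p2 -> p1) & p2), 0   [~->-rule on 1]
3. ~<>~((p2 -> p1) & p2), 0   [~->-rule on 1]
Complete open branch: countermodel on a K-frame, so not valid in K.
T-tableau for the negation ~([]<>~((p2 -> p1) & p2) -> <>~((p2 -> p1) & p2)):
1. ~([]<>~((p2 -> p1) & p2) -> <>~((p2 -> p1) & p2)), 0
2. []<>~((p2 -> p1) & p2), 0   [~->-rule on 1]
3. ~<>~((p2 -> p1) & p2), 0   [~->-rule on 1]
4. <>~((p2 -> p1) & p2), 0   [[]-rule on 2 via 0R0]
5. (p2 -> p1) & p2, 0   [~<>-rule on 3 via 0R0]
6. p2 -> p1, 0   [&-rule on 5]
7. p2, 0   [&-rule on 5]
8. p1, 0   [->-rule on 6 (branches; this branch)]
9. ~((p2 -> p1) & p2), 1   [<>-rule on 4: fresh world 1, 0R1]
10. <>~((p2 -> p1) & p2), 1   [[]-rule on 2 via 0R1]
11. (p2 -> p1) & p2, 1   [~<>-rule on 3 via 0R1]
12. p2 -> p1, 1   [&-rule on 11]
13. p2, 1   [&-rule on 11]
14. ~(p2 -> p1), 1   [~&-rule on 9 (branches; this branch)]
15. ~p1, 1   [~->-rule on 14]
16. p1, 1   [->-rule on 12 (branches; this branch)]
Accessibility: 0R0, 0R1, 1R1
Branch closes: p1 and ~p1 both at 1.
Every branch closes (one shown): valid in T, hence also in S4, S5 (every theorem of T is a theorem of S4 and S5).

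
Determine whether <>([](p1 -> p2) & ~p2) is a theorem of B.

No, not valid

Tableau for the negation ~<>([](p1 -> p2) & ~p2):
1. ~<>([](p1 -> p2) & ~p2), u
2. ~([](p1 -> p2) & ~p2), u
3. p2, u
Accessibility: uRu
The negation has an open branch (countermodel exists).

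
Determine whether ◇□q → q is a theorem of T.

Not valid

Tableau for the negation ¬(◇□q → q):
1. ¬(◇□q → q), u
2. ◇□q, u
3. ¬q, u
4. □q, v
5. q, v
Accessibility: uRu, uRv, vRv
The negation has an open branch (countermodel exists).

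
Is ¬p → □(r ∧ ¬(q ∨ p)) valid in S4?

Invalid (countermodel exists)

Tableau for the negation ¬(¬p → □(r ∧ ¬(q ∨ p))):
1. ¬(¬p → □(r ∧ ¬(q ∨ p))), w0
2. ¬p, w0
3. ¬□(r ∧ ¬(q ∨ p)), w0
4. ¬(r ∧ ¬(q ∨ p)), w1
5. q ∨ p, w1
6. p, w1
Accessibility: w0Rw0, w0Rw1, w1Rw1
The negation has an open branch (countermodel exists).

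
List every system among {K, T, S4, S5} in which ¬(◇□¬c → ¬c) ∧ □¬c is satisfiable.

K-tableau for the formula:
1. ¬(◇□¬c → ¬c) ∧ □¬c, 0
2. ¬(◇□¬c → ¬c), 0   [∧-rule on 1]
3. □¬c, 0   [∧-rule on 1]
4. ◇□¬c, 0   [¬→-rule on 2]
5. c, 0   [¬→-rule on 2]
6. □¬c, 1   [◇-rule on 4: fresh world 1, 0R1]
7. ¬c, 1   [□-rule on 3 via 0R1]
Accessibility: 0R1
Complete open branch: satisfiable in K.
T-tableau for the formula:
1. ¬(◇□¬c → ¬c) ∧ □¬c, 0
2. ¬(◇□¬c → ¬c), 0   [∧-rule on 1]
3. □¬c, 0   [∧-rule on 1]
4. ◇□¬c, 0   [¬→-rule on 2]
5. c, 0   [¬→-rule on 2]
6. ¬c, 0   [□-rule on 3 via 0R0]
Accessibility: 0R0
Branch closes: c and ¬c both at 0.
Every branch closes (one shown): unsatisfiable in T, hence also in S4, S5 (every S4/S5-frame is a T-frame).

K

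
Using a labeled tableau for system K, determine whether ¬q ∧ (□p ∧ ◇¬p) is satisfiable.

1. ¬q ∧ (□p ∧ ◇¬p), u
2. ¬q, u   [∧-rule on 1]
3. □p ∧ ◇¬p, u   [∧-rule on 1]
4. □p, u   [∧-rule on 3]
5. ◇¬p, u   [∧-rule on 3]
6. ¬p, v   [◇-rule on 5: fresh world v, uRv]
7. p, v   [□-rule on 4 via uRv]
Accessibility: uRv
Branch closes: p and ¬p both at v.
Every branch closes; the branch above is one of them.

Unsatisfiable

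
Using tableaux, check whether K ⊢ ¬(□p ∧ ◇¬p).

Tableau for the negation □p ∧ ◇¬p:
1. □p ∧ ◇¬p, w0
2. □p, w0
3. ◇¬p, w0
4. ¬p, w1
5. p, w1
Accessibility: w0Rw1
Branch closes: p and ¬p both at w1.
All branches of the negation close; one closing branch shown above.

Valid in K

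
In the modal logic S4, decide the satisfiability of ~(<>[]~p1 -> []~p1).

1. ~(<>[]~p1 -> []~p1), w0
2. <>[]~p1, w0   [~->-rule on 1]
3. ~[]~p1, w0   [~->-rule on 1]
4. []~p1, w1   [<>-rule on 2: fresh world w1, w0Rw1]
5. ~p1, w1   [[]-rule on 4 via w1Rw1]
6. p1, w2   [~[]-rule on 3: fresh world w2, w0Rw2]
Accessibility: w0Rw0, w0Rw1, w0Rw2, w1Rw1, w2Rw2

Satisfiable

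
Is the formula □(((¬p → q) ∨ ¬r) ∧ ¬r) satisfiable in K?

Satisfiable

1. □(((¬p → q) ∨ ¬r) ∧ ¬r), u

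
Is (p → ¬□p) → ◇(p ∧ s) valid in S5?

Invalid (countermodel exists)

Tableau for the negation ¬((p → ¬□p) → ◇(p ∧ s)):
1. ¬((p → ¬□p) → ◇(p ∧ s)), u
2. p → ¬□p, u
3. ¬◇(p ∧ s), u
4. ¬(p ∧ s), u
5. ¬□p, u
6. ¬s, u
7. ¬p, v
8. ¬(p ∧ s), v
9. ¬s, v
Accessibility: uRu, uRv, vRu, vRv
The negation has an open branch (countermodel exists).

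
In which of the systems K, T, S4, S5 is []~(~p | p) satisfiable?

K

K-tableau for the formula:
1. []~(~p | p), u
Complete open branch: satisfiable in K.
T-tableau for the formula:
1. []~(~p | p), u
2. ~(~p | p), u
3. p, u
4. ~p, u
Accessibility: uRu
Branch closes: p and ~p both at u.
Every branch closes (one shown): unsatisfiable in T, hence also in S4, S5 (every S4/S5-frame is a T-frame).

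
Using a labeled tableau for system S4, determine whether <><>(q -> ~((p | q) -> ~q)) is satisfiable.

1. <><>(q -> ~((p | q) -> ~q)), u
2. <>(q -> ~((p | q) -> ~q)), v   [<>-rule on 1: fresh world v, uRv]
3. q -> ~((p | q) -> ~q), w   [<>-rule on 2: fresh world w, vRw]
4. ~((p | q) -> ~q), w   [->-rule on 3 (branches; this branch)]
5. p | q, w   [~->-rule on 4]
6. q, w   [~->-rule on 4]
Accessibility: uRu, uRv, uRw, vRv, vRw, wRw

Satisfiable (open branch found)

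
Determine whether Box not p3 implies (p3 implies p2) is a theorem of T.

Tableau for the negation not (Box not p3 implies (p3 implies p2)):
1. not (Box not p3 implies (p3 implies p2)), w0
2. Box not p3, w0
3. not (p3 implies p2), w0
4. p3, w0
5. not p2, w0
6. not p3, w0
Accessibility: w0Rw0
Branch closes: p3 and not p3 both at w0.
All branches of the negation close; one closing branch shown above.

Valid in T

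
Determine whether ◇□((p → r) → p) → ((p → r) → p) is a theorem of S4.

No, not valid

Tableau for the negation ¬(◇□((p → r) → p) → ((p → r) → p)):
1. ¬(◇□((p → r) → p) → ((p → r) → p)), u
2. ◇□((p → r) → p), u
3. ¬((p → r) → p), u
4. p → r, u
5. ¬p, u
6. r, u
7. □((p → r) → p), v
8. (p → r) → p, v
9. p, v
Accessibility: uRu, uRv, vRv
The negation has an open branch (countermodel exists).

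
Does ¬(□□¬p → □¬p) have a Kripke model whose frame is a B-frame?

No, unsatisfiable

1. ¬(□□¬p → □¬p), w0
2. □□¬p, w0   [¬→-rule on 1]
3. ¬□¬p, w0   [¬→-rule on 1]
4. □¬p, w0   [□-rule on 2 via w0Rw0]
5. ¬p, w0   [□-rule on 4 via w0Rw0]
6. p, w1   [¬□-rule on 3: fresh world w1, w0Rw1]
7. □¬p, w1   [□-rule on 2 via w0Rw1]
8. ¬p, w1   [□-rule on 4 via w0Rw1]
Accessibility: w0Rw0, w0Rw1, w1Rw0, w1Rw1
Branch closes: p and ¬p both at w1.
All branches of the tableau close; one closing branch shown above.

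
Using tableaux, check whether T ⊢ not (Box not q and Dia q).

Tableau for the negation Box not q and Dia q:
1. Box not q and Dia q, 0
2. Box not q, 0
3. Dia q, 0
4. not q, 0
5. q, 1
6. not q, 1
Accessibility: 0R0, 0R1, 1R1
Branch closes: q and not q both at 1.
All branches of the negation close; one closing branch shown above.

Yes, valid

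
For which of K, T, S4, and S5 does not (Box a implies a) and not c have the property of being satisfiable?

K

K-tableau for the formula:
1. not (Box a implies a) and not c, w0
2. not (Box a implies a), w0   [and-rule on 1]
3. not c, w0   [and-rule on 1]
4. Box a, w0   [neg-implies-rule on 2]
5. not a, w0   [neg-implies-rule on 2]
Complete open branch: satisfiable in K.
T-tableau for the formula:
1. not (Box a implies a) and not c, w0
2. not (Box a implies a), w0   [and-rule on 1]
3. not c, w0   [and-rule on 1]
4. Box a, w0   [neg-implies-rule on 2]
5. not a, w0   [neg-implies-rule on 2]
6. a, w0   [Box-rule on 4 via w0Rw0]
Accessibility: w0Rw0
Branch closes: a and not a both at w0.
Every branch closes (one shown): unsatisfiable in T, hence also in S4, S5 (every S4/S5-frame is a T-frame).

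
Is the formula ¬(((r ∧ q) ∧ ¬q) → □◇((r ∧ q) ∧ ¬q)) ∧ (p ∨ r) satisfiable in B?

Unsatisfiable

1. ¬(((r ∧ q) ∧ ¬q) → □◇((r ∧ q) ∧ ¬q)) ∧ (p ∨ r), u
2. ¬(((r ∧ q) ∧ ¬q) → □◇((r ∧ q) ∧ ¬q)), u
3. p ∨ r, u
4. (r ∧ q) ∧ ¬q, u
5. ¬□◇((r ∧ q) ∧ ¬q), u
6. r ∧ q, u
7. ¬q, u
8. r, u
9. q, u
Accessibility: uRu
Branch closes: q and ¬q both at u.
(One branch shown.) All branches close.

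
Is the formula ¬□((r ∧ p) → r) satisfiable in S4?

Unsatisfiable (every branch closes)

1. ¬□((r ∧ p) → r), 0
2. ¬((r ∧ p) → r), 1
3. r ∧ p, 1
4. ¬r, 1
5. r, 1
6. p, 1
Accessibility: 0R0, 0R1, 1R1
Branch closes: r and ¬r both at 1.
(One branch shown.) All branches close.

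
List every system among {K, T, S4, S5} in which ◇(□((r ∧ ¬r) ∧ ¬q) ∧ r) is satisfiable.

K-tableau for the formula:
1. ◇(□((r ∧ ¬r) ∧ ¬q) ∧ r), 0
2. □((r ∧ ¬r) ∧ ¬q) ∧ r, 1   [◇-rule on 1: fresh world 1, 0R1]
3. □((r ∧ ¬r) ∧ ¬q), 1   [∧-rule on 2]
4. r, 1   [∧-rule on 2]
Accessibility: 0R1
Complete open branch: satisfiable in K.
T-tableau for the formula:
1. ◇(□((r ∧ ¬r) ∧ ¬q) ∧ r), 0
2. □((r ∧ ¬r) ∧ ¬q) ∧ r, 1   [◇-rule on 1: fresh world 1, 0R1]
3. □((r ∧ ¬r) ∧ ¬q), 1   [∧-rule on 2]
4. r, 1   [∧-rule on 2]
5. (r ∧ ¬r) ∧ ¬q, 1   [□-rule on 3 via 1R1]
6. r ∧ ¬r, 1   [∧-rule on 5]
7. ¬q, 1   [∧-rule on 5]
8. ¬r, 1   [∧-rule on 6]
Accessibility: 0R0, 0R1, 1R1
Branch closes: r and ¬r both at 1.
Every branch closes (one shown): unsatisfiable in T, hence also in S4, S5 (every S4/S5-frame is a T-frame).

K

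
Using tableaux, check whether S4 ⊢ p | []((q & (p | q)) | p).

Tableau for the negation ~(p | []((q & (p | q)) | p)):
1. ~(p | []((q & (p | q)) | p)), w0
2. ~p, w0
3. ~[]((q & (p | q)) | p), w0
4. ~((q & (p | q)) | p), w1
5. ~(q & (p | q)), w1
6. ~p, w1
7. ~(p | q), w1
8. ~q, w1
Accessibility: w0Rw0, w0Rw1, w1Rw1
The negation has an open branch (countermodel exists).

Invalid (countermodel exists)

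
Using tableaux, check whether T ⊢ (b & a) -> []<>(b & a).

No, not valid

Tableau for the negation ~((b & a) -> []<>(b & a)):
1. ~((b & a) -> []<>(b & a)), w0
2. b & a, w0   [~->-rule on 1]
3. ~[]<>(b & a), w0   [~->-rule on 1]
4. b, w0   [&-rule on 2]
5. a, w0   [&-rule on 2]
6. ~<>(b & a), w1   [~[]-rule on 3: fresh world w1, w0Rw1]
7. ~(b & a), w1   [~<>-rule on 6 via w1Rw1]
8. ~a, w1   [~&-rule on 7 (branches; this branch)]
Accessibility: w0Rw0, w0Rw1, w1Rw1
The negation has an open branch (countermodel exists).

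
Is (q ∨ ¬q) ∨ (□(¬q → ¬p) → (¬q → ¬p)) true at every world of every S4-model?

Tableau for the negation ¬((q ∨ ¬q) ∨ (□(¬q → ¬p) → (¬q → ¬p))):
1. ¬((q ∨ ¬q) ∨ (□(¬q → ¬p) → (¬q → ¬p))), w0
2. ¬(q ∨ ¬q), w0   [¬∨-rule on 1]
3. ¬(□(¬q → ¬p) → (¬q → ¬p)), w0   [¬∨-rule on 1]
4. ¬q, w0   [¬∨-rule on 2]
5. q, w0   [¬∨-rule on 2]
Accessibility: w0Rw0
Branch closes: q and ¬q both at w0.
All branches of the negation close; one closing branch shown above.

Yes, valid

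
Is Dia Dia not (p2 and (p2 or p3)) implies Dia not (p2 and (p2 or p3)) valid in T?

Tableau for the negation not (Dia Dia not (p2 and (p2 or p3)) implies Dia not (p2 and (p2 or p3))):
1. not (Dia Dia not (p2 and (p2 or p3)) implies Dia not (p2 and (p2 or p3))), 0
2. Dia Dia not (p2 and (p2 or p3)), 0   [neg-implies-rule on 1]
3. not Dia not (p2 and (p2 or p3)), 0   [neg-implies-rule on 1]
4. p2 and (p2 or p3), 0   [neg-Dia-rule on 3 via 0R0]
5. p2, 0   [and-rule on 4]
6. p2 or p3, 0   [and-rule on 4]
7. p3, 0   [or-rule on 6 (branches; this branch)]
8. Dia not (p2 and (p2 or p3)), 1   [Dia-rule on 2: fresh world 1, 0R1]
9. p2 and (p2 or p3), 1   [neg-Dia-rule on 3 via 0R1]
10. p2, 1   [and-rule on 9]
11. p2 or p3, 1   [and-rule on 9]
12. p3, 1   [or-rule on 11 (branches; this branch)]
13. not (p2 and (p2 or p3)), 2   [Dia-rule on 8: fresh world 2, 1R2]
14. not (p2 or p3), 2   [neg-and-rule on 13 (branches; this branch)]
15. not p2, 2   [neg-or-rule on 14]
16. not p3, 2   [neg-or-rule on 14]
Accessibility: 0R0, 0R1, 1R1, 1R2, 2R2
The negation has an open branch (countermodel exists).

Not valid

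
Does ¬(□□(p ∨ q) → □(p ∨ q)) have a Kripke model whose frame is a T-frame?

1. ¬(□□(p ∨ q) → □(p ∨ q)), 0
2. □□(p ∨ q), 0
3. ¬□(p ∨ q), 0
4. □(p ∨ q), 0
5. p ∨ q, 0
6. q, 0
7. ¬(p ∨ q), 1
8. ¬p, 1
9. ¬q, 1
10. □(p ∨ q), 1
11. p ∨ q, 1
12. q, 1
Accessibility: 0R0, 0R1, 1R1
Branch closes: q and ¬q both at 1.
All branches of the tableau close; one closing branch shown above.

No, unsatisfiable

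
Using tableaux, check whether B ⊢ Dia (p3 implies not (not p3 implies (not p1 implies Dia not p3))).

Invalid (countermodel exists)

Tableau for the negation not Dia (p3 implies not (not p3 implies (not p1 implies Dia not p3))):
1. not Dia (p3 implies not (not p3 implies (not p1 implies Dia not p3))), w0
2. not (p3 implies not (not p3 implies (not p1 implies Dia not p3))), w0
3. p3, w0
4. not p3 implies (not p1 implies Dia not p3), w0
5. not p1 implies Dia not p3, w0
6. p1, w0
Accessibility: w0Rw0
The negation has an open branch (countermodel exists).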